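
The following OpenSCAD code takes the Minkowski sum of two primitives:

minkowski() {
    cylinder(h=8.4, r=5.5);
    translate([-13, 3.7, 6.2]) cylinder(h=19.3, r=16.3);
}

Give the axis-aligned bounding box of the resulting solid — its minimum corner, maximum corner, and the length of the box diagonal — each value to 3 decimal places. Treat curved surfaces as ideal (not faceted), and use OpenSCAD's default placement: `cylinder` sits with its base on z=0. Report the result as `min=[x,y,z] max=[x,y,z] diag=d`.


A = translate([-13, 3.7, 6.2]) cylinder(h=19.3, r=16.3) → bbox [-29.3,-12.6,6.2] .. [3.3,20,25.5]
B = cylinder(h=8.4, r=5.5) → bbox [-5.5,-5.5,0] .. [5.5,5.5,8.4]
lo = A.lo+B.lo = [-29.3-5.5, -12.6-5.5, 6.2+0] = [-34.800,-18.100,6.200]
hi = A.hi+B.hi = [3.3+5.5, 20+5.5, 25.5+8.4] = [8.800,25.500,33.900]
diag = √(43.6²+43.6²+27.7²) = √4569.21 = 67.596

min=[-34.800,-18.100,6.200] max=[8.800,25.500,33.900] diag=67.596


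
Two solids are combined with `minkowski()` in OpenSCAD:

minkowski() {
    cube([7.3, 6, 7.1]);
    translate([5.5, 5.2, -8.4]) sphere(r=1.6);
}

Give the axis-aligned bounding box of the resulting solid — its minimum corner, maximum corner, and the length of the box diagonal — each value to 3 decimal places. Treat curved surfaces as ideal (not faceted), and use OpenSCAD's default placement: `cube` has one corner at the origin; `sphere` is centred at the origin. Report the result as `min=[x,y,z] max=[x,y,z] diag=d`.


A = translate([5.5, 5.2, -8.4]) sphere(r=1.6) → bbox [3.9,3.6,-10] .. [7.1,6.8,-6.8]
B = cube([7.3, 6, 7.1]) → bbox [0,0,0] .. [7.3,6,7.1]
lo = A.lo+B.lo = [3.9+0, 3.6+0, -10+0] = [3.900,3.600,-10.000]
hi = A.hi+B.hi = [7.1+7.3, 6.8+6, -6.8+7.1] = [14.400,12.800,0.300]
diag = √(10.5²+9.2²+10.3²) = √300.98 = 17.349

min=[3.900,3.600,-10.000] max=[14.400,12.800,0.300] diag=17.349


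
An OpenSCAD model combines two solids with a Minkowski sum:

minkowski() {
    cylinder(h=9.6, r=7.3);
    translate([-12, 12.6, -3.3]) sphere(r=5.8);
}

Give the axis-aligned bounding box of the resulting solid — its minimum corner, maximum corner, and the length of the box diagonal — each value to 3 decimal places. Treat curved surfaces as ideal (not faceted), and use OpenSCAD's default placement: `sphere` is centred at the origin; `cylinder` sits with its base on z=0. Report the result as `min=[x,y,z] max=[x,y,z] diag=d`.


A = translate([-12, 12.6, -3.3]) sphere(r=5.8) → bbox [-17.8,6.8,-9.1] .. [-6.2,18.4,2.5]
B = cylinder(h=9.6, r=7.3) → bbox [-7.3,-7.3,0] .. [7.3,7.3,9.6]
lo = A.lo+B.lo = [-17.8-7.3, 6.8-7.3, -9.1+0] = [-25.100,-0.500,-9.100]
hi = A.hi+B.hi = [-6.2+7.3, 18.4+7.3, 2.5+9.6] = [1.100,25.700,12.100]
diag = √(26.2²+26.2²+21.2²) = √1822.32 = 42.689

min=[-25.100,-0.500,-9.100] max=[1.100,25.700,12.100] diag=42.689


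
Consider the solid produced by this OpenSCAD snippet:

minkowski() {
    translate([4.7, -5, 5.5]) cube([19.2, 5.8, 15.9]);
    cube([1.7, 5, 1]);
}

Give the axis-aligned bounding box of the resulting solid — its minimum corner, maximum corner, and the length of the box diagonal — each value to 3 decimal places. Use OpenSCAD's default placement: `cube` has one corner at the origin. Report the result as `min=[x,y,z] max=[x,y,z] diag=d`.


min=[4.700,-5.000,5.500] max=[25.600,5.800,22.400] diag=28.967

A = translate([4.7, -5, 5.5]) cube([19.2, 5.8, 15.9]) → bbox [4.7,-5,5.5] .. [23.9,0.8,21.4]
B = cube([1.7, 5, 1]) → bbox [0,0,0] .. [1.7,5,1]
lo = A.lo+B.lo = [4.7+0, -5+0, 5.5+0] = [4.700,-5.000,5.500]
hi = A.hi+B.hi = [23.9+1.7, 0.8+5, 21.4+1] = [25.600,5.800,22.400]
diag = √(20.9²+10.8²+16.9²) = √839.06 = 28.967


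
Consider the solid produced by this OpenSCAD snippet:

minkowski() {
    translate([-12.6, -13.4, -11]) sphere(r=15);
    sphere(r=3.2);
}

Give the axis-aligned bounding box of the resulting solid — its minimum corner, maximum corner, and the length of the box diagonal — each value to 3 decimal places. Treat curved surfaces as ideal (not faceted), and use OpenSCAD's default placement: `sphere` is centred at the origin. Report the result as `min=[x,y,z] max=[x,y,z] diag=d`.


A = translate([-12.6, -13.4, -11]) sphere(r=15) → bbox [-27.6,-28.4,-26] .. [2.4,1.6,4]
B = sphere(r=3.2) → bbox [-3.2,-3.2,-3.2] .. [3.2,3.2,3.2]
lo = A.lo+B.lo = [-27.6-3.2, -28.4-3.2, -26-3.2] = [-30.800,-31.600,-29.200]
hi = A.hi+B.hi = [2.4+3.2, 1.6+3.2, 4+3.2] = [5.600,4.800,7.200]
diag = √(36.4²+36.4²+36.4²) = √3974.88 = 63.047

min=[-30.800,-31.600,-29.200] max=[5.600,4.800,7.200] diag=63.047


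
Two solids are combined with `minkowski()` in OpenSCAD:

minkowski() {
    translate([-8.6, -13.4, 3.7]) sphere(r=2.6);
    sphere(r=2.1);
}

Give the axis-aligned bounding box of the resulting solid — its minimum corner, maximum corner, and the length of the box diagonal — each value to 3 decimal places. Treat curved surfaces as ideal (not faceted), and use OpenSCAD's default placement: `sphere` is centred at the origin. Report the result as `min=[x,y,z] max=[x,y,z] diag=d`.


A = translate([-8.6, -13.4, 3.7]) sphere(r=2.6) → bbox [-11.2,-16,1.1] .. [-6,-10.8,6.3]
B = sphere(r=2.1) → bbox [-2.1,-2.1,-2.1] .. [2.1,2.1,2.1]
lo = A.lo+B.lo = [-11.2-2.1, -16-2.1, 1.1-2.1] = [-13.300,-18.100,-1.000]
hi = A.hi+B.hi = [-6+2.1, -10.8+2.1, 6.3+2.1] = [-3.900,-8.700,8.400]
diag = √(9.4²+9.4²+9.4²) = √265.08 = 16.281

min=[-13.300,-18.100,-1.000] max=[-3.900,-8.700,8.400] diag=16.281


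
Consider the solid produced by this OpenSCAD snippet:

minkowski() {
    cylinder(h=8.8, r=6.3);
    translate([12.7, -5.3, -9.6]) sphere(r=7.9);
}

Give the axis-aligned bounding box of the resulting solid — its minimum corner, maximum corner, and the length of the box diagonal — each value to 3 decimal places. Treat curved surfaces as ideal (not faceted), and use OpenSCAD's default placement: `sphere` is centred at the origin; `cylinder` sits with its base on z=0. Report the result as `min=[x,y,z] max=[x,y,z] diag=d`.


min=[-1.500,-19.500,-17.500] max=[26.900,8.900,7.100] diag=47.099

A = translate([12.7, -5.3, -9.6]) sphere(r=7.9) → bbox [4.8,-13.2,-17.5] .. [20.6,2.6,-1.7]
B = cylinder(h=8.8, r=6.3) → bbox [-6.3,-6.3,0] .. [6.3,6.3,8.8]
lo = A.lo+B.lo = [4.8-6.3, -13.2-6.3, -17.5+0] = [-1.500,-19.500,-17.500]
hi = A.hi+B.hi = [20.6+6.3, 2.6+6.3, -1.7+8.8] = [26.900,8.900,7.100]
diag = √(28.4²+28.4²+24.6²) = √2218.28 = 47.099


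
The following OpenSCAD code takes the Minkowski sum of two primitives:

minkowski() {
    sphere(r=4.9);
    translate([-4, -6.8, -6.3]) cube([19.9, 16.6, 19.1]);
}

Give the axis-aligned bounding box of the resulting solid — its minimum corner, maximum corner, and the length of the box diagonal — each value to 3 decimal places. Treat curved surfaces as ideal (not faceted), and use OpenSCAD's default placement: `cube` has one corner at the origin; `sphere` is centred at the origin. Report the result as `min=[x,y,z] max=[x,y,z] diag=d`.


A = translate([-4, -6.8, -6.3]) cube([19.9, 16.6, 19.1]) → bbox [-4,-6.8,-6.3] .. [15.9,9.8,12.8]
B = sphere(r=4.9) → bbox [-4.9,-4.9,-4.9] .. [4.9,4.9,4.9]
lo = A.lo+B.lo = [-4-4.9, -6.8-4.9, -6.3-4.9] = [-8.900,-11.700,-11.200]
hi = A.hi+B.hi = [15.9+4.9, 9.8+4.9, 12.8+4.9] = [20.800,14.700,17.700]
diag = √(29.7²+26.4²+28.9²) = √2414.26 = 49.135

min=[-8.900,-11.700,-11.200] max=[20.800,14.700,17.700] diag=49.135


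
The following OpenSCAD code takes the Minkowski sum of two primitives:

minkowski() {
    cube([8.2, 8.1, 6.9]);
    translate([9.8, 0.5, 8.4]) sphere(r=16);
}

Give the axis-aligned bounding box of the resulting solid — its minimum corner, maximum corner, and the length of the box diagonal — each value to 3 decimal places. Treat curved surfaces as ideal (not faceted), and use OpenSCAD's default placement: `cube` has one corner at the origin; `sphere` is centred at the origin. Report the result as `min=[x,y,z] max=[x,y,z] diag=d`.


min=[-6.200,-15.500,-7.600] max=[34.000,24.600,31.300] diag=68.828

A = translate([9.8, 0.5, 8.4]) sphere(r=16) → bbox [-6.2,-15.5,-7.6] .. [25.8,16.5,24.4]
B = cube([8.2, 8.1, 6.9]) → bbox [0,0,0] .. [8.2,8.1,6.9]
lo = A.lo+B.lo = [-6.2+0, -15.5+0, -7.6+0] = [-6.200,-15.500,-7.600]
hi = A.hi+B.hi = [25.8+8.2, 16.5+8.1, 24.4+6.9] = [34.000,24.600,31.300]
diag = √(40.2²+40.1²+38.9²) = √4737.26 = 68.828


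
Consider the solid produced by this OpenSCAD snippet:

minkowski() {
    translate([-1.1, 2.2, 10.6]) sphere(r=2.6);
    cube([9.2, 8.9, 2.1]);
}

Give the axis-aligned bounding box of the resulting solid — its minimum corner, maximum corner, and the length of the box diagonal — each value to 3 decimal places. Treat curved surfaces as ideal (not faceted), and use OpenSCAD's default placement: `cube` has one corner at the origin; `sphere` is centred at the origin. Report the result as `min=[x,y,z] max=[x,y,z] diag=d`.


A = translate([-1.1, 2.2, 10.6]) sphere(r=2.6) → bbox [-3.7,-0.4,8] .. [1.5,4.8,13.2]
B = cube([9.2, 8.9, 2.1]) → bbox [0,0,0] .. [9.2,8.9,2.1]
lo = A.lo+B.lo = [-3.7+0, -0.4+0, 8+0] = [-3.700,-0.400,8.000]
hi = A.hi+B.hi = [1.5+9.2, 4.8+8.9, 13.2+2.1] = [10.700,13.700,15.300]
diag = √(14.4²+14.1²+7.3²) = √459.46 = 21.435

min=[-3.700,-0.400,8.000] max=[10.700,13.700,15.300] diag=21.435


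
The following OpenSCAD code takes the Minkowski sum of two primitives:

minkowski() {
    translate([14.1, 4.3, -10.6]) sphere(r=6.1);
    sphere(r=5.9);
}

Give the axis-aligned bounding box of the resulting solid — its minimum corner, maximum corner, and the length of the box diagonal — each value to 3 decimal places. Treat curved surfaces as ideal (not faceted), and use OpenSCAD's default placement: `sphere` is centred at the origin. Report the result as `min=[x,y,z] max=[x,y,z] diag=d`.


min=[2.100,-7.700,-22.600] max=[26.100,16.300,1.400] diag=41.569

A = translate([14.1, 4.3, -10.6]) sphere(r=6.1) → bbox [8,-1.8,-16.7] .. [20.2,10.4,-4.5]
B = sphere(r=5.9) → bbox [-5.9,-5.9,-5.9] .. [5.9,5.9,5.9]
lo = A.lo+B.lo = [8-5.9, -1.8-5.9, -16.7-5.9] = [2.100,-7.700,-22.600]
hi = A.hi+B.hi = [20.2+5.9, 10.4+5.9, -4.5+5.9] = [26.100,16.300,1.400]
diag = √(24²+24²+24²) = √1728 = 41.569


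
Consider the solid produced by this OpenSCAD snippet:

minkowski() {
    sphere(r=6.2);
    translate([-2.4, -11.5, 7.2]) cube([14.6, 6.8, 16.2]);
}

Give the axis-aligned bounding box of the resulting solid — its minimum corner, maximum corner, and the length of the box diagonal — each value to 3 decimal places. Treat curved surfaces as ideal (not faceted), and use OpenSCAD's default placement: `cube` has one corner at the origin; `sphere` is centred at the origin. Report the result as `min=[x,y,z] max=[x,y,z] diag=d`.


A = translate([-2.4, -11.5, 7.2]) cube([14.6, 6.8, 16.2]) → bbox [-2.4,-11.5,7.2] .. [12.2,-4.7,23.4]
B = sphere(r=6.2) → bbox [-6.2,-6.2,-6.2] .. [6.2,6.2,6.2]
lo = A.lo+B.lo = [-2.4-6.2, -11.5-6.2, 7.2-6.2] = [-8.600,-17.700,1.000]
hi = A.hi+B.hi = [12.2+6.2, -4.7+6.2, 23.4+6.2] = [18.400,1.500,29.600]
diag = √(27²+19.2²+28.6²) = √1915.6 = 43.768

min=[-8.600,-17.700,1.000] max=[18.400,1.500,29.600] diag=43.768


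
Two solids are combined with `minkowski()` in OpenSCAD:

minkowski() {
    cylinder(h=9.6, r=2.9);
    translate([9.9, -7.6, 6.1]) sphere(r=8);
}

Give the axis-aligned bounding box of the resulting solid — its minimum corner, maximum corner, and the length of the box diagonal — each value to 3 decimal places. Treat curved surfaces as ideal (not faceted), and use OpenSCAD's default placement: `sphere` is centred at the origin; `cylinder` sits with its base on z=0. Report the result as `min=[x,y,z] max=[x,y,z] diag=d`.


A = translate([9.9, -7.6, 6.1]) sphere(r=8) → bbox [1.9,-15.6,-1.9] .. [17.9,0.4,14.1]
B = cylinder(h=9.6, r=2.9) → bbox [-2.9,-2.9,0] .. [2.9,2.9,9.6]
lo = A.lo+B.lo = [1.9-2.9, -15.6-2.9, -1.9+0] = [-1.000,-18.500,-1.900]
hi = A.hi+B.hi = [17.9+2.9, 0.4+2.9, 14.1+9.6] = [20.800,3.300,23.700]
diag = √(21.8²+21.8²+25.6²) = √1605.84 = 40.073

min=[-1.000,-18.500,-1.900] max=[20.800,3.300,23.700] diag=40.073


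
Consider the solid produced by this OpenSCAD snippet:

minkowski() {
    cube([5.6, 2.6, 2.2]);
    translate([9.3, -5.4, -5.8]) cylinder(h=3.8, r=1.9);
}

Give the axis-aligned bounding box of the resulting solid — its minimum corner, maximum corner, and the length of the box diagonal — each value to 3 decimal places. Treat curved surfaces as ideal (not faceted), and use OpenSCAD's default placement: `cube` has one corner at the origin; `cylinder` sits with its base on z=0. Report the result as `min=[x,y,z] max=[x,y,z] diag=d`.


min=[7.400,-7.300,-5.800] max=[16.800,-0.900,0.200] diag=12.858

A = translate([9.3, -5.4, -5.8]) cylinder(h=3.8, r=1.9) → bbox [7.4,-7.3,-5.8] .. [11.2,-3.5,-2]
B = cube([5.6, 2.6, 2.2]) → bbox [0,0,0] .. [5.6,2.6,2.2]
lo = A.lo+B.lo = [7.4+0, -7.3+0, -5.8+0] = [7.400,-7.300,-5.800]
hi = A.hi+B.hi = [11.2+5.6, -3.5+2.6, -2+2.2] = [16.800,-0.900,0.200]
diag = √(9.4²+6.4²+6²) = √165.32 = 12.858


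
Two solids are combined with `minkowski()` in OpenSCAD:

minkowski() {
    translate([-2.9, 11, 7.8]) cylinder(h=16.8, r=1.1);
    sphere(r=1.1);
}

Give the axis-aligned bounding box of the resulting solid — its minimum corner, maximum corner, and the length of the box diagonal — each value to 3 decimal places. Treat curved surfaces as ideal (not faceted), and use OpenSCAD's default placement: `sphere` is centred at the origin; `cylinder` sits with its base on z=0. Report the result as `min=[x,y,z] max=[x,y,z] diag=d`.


A = translate([-2.9, 11, 7.8]) cylinder(h=16.8, r=1.1) → bbox [-4,9.9,7.8] .. [-1.8,12.1,24.6]
B = sphere(r=1.1) → bbox [-1.1,-1.1,-1.1] .. [1.1,1.1,1.1]
lo = A.lo+B.lo = [-4-1.1, 9.9-1.1, 7.8-1.1] = [-5.100,8.800,6.700]
hi = A.hi+B.hi = [-1.8+1.1, 12.1+1.1, 24.6+1.1] = [-0.700,13.200,25.700]
diag = √(4.4²+4.4²+19²) = √399.72 = 19.993

min=[-5.100,8.800,6.700] max=[-0.700,13.200,25.700] diag=19.993


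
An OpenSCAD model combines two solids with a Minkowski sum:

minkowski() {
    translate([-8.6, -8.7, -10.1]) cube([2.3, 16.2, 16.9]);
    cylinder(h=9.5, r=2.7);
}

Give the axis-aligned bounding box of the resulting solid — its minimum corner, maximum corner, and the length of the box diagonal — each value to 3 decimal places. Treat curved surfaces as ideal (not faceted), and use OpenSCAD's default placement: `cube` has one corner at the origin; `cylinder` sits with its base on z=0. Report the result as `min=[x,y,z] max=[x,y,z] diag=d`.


A = translate([-8.6, -8.7, -10.1]) cube([2.3, 16.2, 16.9]) → bbox [-8.6,-8.7,-10.1] .. [-6.3,7.5,6.8]
B = cylinder(h=9.5, r=2.7) → bbox [-2.7,-2.7,0] .. [2.7,2.7,9.5]
lo = A.lo+B.lo = [-8.6-2.7, -8.7-2.7, -10.1+0] = [-11.300,-11.400,-10.100]
hi = A.hi+B.hi = [-6.3+2.7, 7.5+2.7, 6.8+9.5] = [-3.600,10.200,16.300]
diag = √(7.7²+21.6²+26.4²) = √1222.81 = 34.969

min=[-11.300,-11.400,-10.100] max=[-3.600,10.200,16.300] diag=34.969


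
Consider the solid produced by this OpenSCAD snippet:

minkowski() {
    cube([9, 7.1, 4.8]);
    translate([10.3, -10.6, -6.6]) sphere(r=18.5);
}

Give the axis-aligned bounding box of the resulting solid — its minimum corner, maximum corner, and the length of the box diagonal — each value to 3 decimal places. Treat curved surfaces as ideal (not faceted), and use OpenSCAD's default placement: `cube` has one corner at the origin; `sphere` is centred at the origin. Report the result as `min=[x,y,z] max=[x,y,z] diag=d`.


A = translate([10.3, -10.6, -6.6]) sphere(r=18.5) → bbox [-8.2,-29.1,-25.1] .. [28.8,7.9,11.9]
B = cube([9, 7.1, 4.8]) → bbox [0,0,0] .. [9,7.1,4.8]
lo = A.lo+B.lo = [-8.2+0, -29.1+0, -25.1+0] = [-8.200,-29.100,-25.100]
hi = A.hi+B.hi = [28.8+9, 7.9+7.1, 11.9+4.8] = [37.800,15.000,16.700]
diag = √(46²+44.1²+41.8²) = √5808.05 = 76.211

min=[-8.200,-29.100,-25.100] max=[37.800,15.000,16.700] diag=76.211


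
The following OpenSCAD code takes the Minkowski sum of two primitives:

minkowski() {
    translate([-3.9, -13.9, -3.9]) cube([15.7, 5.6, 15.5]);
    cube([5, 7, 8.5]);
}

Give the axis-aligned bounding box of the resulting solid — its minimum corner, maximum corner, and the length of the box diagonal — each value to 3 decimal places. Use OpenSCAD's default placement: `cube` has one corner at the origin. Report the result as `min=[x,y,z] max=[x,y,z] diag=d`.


A = translate([-3.9, -13.9, -3.9]) cube([15.7, 5.6, 15.5]) → bbox [-3.9,-13.9,-3.9] .. [11.8,-8.3,11.6]
B = cube([5, 7, 8.5]) → bbox [0,0,0] .. [5,7,8.5]
lo = A.lo+B.lo = [-3.9+0, -13.9+0, -3.9+0] = [-3.900,-13.900,-3.900]
hi = A.hi+B.hi = [11.8+5, -8.3+7, 11.6+8.5] = [16.800,-1.300,20.100]
diag = √(20.7²+12.6²+24²) = √1163.25 = 34.106

min=[-3.900,-13.900,-3.900] max=[16.800,-1.300,20.100] diag=34.106


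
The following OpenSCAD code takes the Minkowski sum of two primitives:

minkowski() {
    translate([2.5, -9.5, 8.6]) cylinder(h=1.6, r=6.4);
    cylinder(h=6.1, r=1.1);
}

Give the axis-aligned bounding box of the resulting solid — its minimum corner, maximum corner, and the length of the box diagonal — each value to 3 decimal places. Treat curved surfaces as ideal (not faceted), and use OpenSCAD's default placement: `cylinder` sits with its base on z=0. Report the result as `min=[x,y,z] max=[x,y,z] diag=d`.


min=[-5.000,-17.000,8.600] max=[10.000,-2.000,16.300] diag=22.567

A = translate([2.5, -9.5, 8.6]) cylinder(h=1.6, r=6.4) → bbox [-3.9,-15.9,8.6] .. [8.9,-3.1,10.2]
B = cylinder(h=6.1, r=1.1) → bbox [-1.1,-1.1,0] .. [1.1,1.1,6.1]
lo = A.lo+B.lo = [-3.9-1.1, -15.9-1.1, 8.6+0] = [-5.000,-17.000,8.600]
hi = A.hi+B.hi = [8.9+1.1, -3.1+1.1, 10.2+6.1] = [10.000,-2.000,16.300]
diag = √(15²+15²+7.7²) = √509.29 = 22.567


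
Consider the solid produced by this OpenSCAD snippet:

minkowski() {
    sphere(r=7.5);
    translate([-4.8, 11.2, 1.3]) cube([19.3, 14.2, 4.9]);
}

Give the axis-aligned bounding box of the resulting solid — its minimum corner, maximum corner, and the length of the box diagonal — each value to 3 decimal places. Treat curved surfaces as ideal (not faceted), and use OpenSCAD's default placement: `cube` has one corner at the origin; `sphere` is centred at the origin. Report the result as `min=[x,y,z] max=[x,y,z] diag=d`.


min=[-12.300,3.700,-6.200] max=[22.000,32.900,13.700] diag=49.246

A = translate([-4.8, 11.2, 1.3]) cube([19.3, 14.2, 4.9]) → bbox [-4.8,11.2,1.3] .. [14.5,25.4,6.2]
B = sphere(r=7.5) → bbox [-7.5,-7.5,-7.5] .. [7.5,7.5,7.5]
lo = A.lo+B.lo = [-4.8-7.5, 11.2-7.5, 1.3-7.5] = [-12.300,3.700,-6.200]
hi = A.hi+B.hi = [14.5+7.5, 25.4+7.5, 6.2+7.5] = [22.000,32.900,13.700]
diag = √(34.3²+29.2²+19.9²) = √2425.14 = 49.246


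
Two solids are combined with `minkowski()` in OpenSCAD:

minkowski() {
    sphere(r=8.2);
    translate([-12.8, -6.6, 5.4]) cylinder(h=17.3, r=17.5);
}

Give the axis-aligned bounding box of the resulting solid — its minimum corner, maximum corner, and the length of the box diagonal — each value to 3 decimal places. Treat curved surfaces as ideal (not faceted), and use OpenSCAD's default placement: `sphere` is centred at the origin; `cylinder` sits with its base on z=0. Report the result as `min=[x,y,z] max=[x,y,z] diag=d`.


A = translate([-12.8, -6.6, 5.4]) cylinder(h=17.3, r=17.5) → bbox [-30.3,-24.1,5.4] .. [4.7,10.9,22.7]
B = sphere(r=8.2) → bbox [-8.2,-8.2,-8.2] .. [8.2,8.2,8.2]
lo = A.lo+B.lo = [-30.3-8.2, -24.1-8.2, 5.4-8.2] = [-38.500,-32.300,-2.800]
hi = A.hi+B.hi = [4.7+8.2, 10.9+8.2, 22.7+8.2] = [12.900,19.100,30.900]
diag = √(51.4²+51.4²+33.7²) = √6419.61 = 80.122

min=[-38.500,-32.300,-2.800] max=[12.900,19.100,30.900] diag=80.122


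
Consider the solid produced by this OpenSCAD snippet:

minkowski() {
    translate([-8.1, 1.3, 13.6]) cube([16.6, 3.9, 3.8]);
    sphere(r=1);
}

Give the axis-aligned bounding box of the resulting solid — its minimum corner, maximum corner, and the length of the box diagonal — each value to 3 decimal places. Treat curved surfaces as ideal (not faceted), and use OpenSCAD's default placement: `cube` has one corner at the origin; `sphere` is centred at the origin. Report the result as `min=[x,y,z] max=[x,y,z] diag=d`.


min=[-9.100,0.300,12.600] max=[9.500,6.200,18.400] diag=20.357

A = translate([-8.1, 1.3, 13.6]) cube([16.6, 3.9, 3.8]) → bbox [-8.1,1.3,13.6] .. [8.5,5.2,17.4]
B = sphere(r=1) → bbox [-1,-1,-1] .. [1,1,1]
lo = A.lo+B.lo = [-8.1-1, 1.3-1, 13.6-1] = [-9.100,0.300,12.600]
hi = A.hi+B.hi = [8.5+1, 5.2+1, 17.4+1] = [9.500,6.200,18.400]
diag = √(18.6²+5.9²+5.8²) = √414.41 = 20.357


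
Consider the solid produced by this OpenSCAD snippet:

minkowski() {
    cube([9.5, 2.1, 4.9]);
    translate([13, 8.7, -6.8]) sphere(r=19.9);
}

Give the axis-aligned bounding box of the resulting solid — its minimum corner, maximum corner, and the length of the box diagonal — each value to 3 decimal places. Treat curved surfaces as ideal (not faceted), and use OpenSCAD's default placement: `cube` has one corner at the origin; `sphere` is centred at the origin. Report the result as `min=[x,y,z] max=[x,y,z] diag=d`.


min=[-6.900,-11.200,-26.700] max=[42.400,30.700,18.000] diag=78.640

A = translate([13, 8.7, -6.8]) sphere(r=19.9) → bbox [-6.9,-11.2,-26.7] .. [32.9,28.6,13.1]
B = cube([9.5, 2.1, 4.9]) → bbox [0,0,0] .. [9.5,2.1,4.9]
lo = A.lo+B.lo = [-6.9+0, -11.2+0, -26.7+0] = [-6.900,-11.200,-26.700]
hi = A.hi+B.hi = [32.9+9.5, 28.6+2.1, 13.1+4.9] = [42.400,30.700,18.000]
diag = √(49.3²+41.9²+44.7²) = √6184.19 = 78.640


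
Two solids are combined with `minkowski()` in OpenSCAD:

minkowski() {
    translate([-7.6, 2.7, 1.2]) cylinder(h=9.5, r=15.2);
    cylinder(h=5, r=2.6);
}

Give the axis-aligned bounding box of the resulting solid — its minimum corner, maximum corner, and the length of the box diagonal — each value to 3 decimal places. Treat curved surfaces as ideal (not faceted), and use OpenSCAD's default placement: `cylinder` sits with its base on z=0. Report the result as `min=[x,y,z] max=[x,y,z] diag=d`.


A = translate([-7.6, 2.7, 1.2]) cylinder(h=9.5, r=15.2) → bbox [-22.8,-12.5,1.2] .. [7.6,17.9,10.7]
B = cylinder(h=5, r=2.6) → bbox [-2.6,-2.6,0] .. [2.6,2.6,5]
lo = A.lo+B.lo = [-22.8-2.6, -12.5-2.6, 1.2+0] = [-25.400,-15.100,1.200]
hi = A.hi+B.hi = [7.6+2.6, 17.9+2.6, 10.7+5] = [10.200,20.500,15.700]
diag = √(35.6²+35.6²+14.5²) = √2744.97 = 52.392

min=[-25.400,-15.100,1.200] max=[10.200,20.500,15.700] diag=52.392


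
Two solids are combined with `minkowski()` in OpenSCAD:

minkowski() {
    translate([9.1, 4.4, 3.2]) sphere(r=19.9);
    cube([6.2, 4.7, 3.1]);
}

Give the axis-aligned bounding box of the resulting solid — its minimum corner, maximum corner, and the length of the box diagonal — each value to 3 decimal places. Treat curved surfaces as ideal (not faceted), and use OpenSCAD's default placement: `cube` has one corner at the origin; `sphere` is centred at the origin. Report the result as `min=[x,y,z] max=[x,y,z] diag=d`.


min=[-10.800,-15.500,-16.700] max=[35.200,29.000,26.200] diag=77.050

A = translate([9.1, 4.4, 3.2]) sphere(r=19.9) → bbox [-10.8,-15.5,-16.7] .. [29,24.3,23.1]
B = cube([6.2, 4.7, 3.1]) → bbox [0,0,0] .. [6.2,4.7,3.1]
lo = A.lo+B.lo = [-10.8+0, -15.5+0, -16.7+0] = [-10.800,-15.500,-16.700]
hi = A.hi+B.hi = [29+6.2, 24.3+4.7, 23.1+3.1] = [35.200,29.000,26.200]
diag = √(46²+44.5²+42.9²) = √5936.66 = 77.050


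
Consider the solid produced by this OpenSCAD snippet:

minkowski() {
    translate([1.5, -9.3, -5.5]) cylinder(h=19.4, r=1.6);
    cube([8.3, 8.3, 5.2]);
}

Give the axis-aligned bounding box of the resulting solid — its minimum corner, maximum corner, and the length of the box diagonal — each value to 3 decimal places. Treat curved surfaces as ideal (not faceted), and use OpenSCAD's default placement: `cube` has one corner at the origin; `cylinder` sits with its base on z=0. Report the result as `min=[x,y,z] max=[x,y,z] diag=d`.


A = translate([1.5, -9.3, -5.5]) cylinder(h=19.4, r=1.6) → bbox [-0.1,-10.9,-5.5] .. [3.1,-7.7,13.9]
B = cube([8.3, 8.3, 5.2]) → bbox [0,0,0] .. [8.3,8.3,5.2]
lo = A.lo+B.lo = [-0.1+0, -10.9+0, -5.5+0] = [-0.100,-10.900,-5.500]
hi = A.hi+B.hi = [3.1+8.3, -7.7+8.3, 13.9+5.2] = [11.400,0.600,19.100]
diag = √(11.5²+11.5²+24.6²) = √869.66 = 29.490

min=[-0.100,-10.900,-5.500] max=[11.400,0.600,19.100] diag=29.490


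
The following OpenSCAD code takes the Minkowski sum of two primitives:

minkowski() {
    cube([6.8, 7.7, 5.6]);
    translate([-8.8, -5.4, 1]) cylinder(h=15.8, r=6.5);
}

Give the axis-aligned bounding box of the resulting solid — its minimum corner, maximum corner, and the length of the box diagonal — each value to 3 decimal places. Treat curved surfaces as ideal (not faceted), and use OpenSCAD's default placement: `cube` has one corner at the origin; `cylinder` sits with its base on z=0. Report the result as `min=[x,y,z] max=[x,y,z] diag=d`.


A = translate([-8.8, -5.4, 1]) cylinder(h=15.8, r=6.5) → bbox [-15.3,-11.9,1] .. [-2.3,1.1,16.8]
B = cube([6.8, 7.7, 5.6]) → bbox [0,0,0] .. [6.8,7.7,5.6]
lo = A.lo+B.lo = [-15.3+0, -11.9+0, 1+0] = [-15.300,-11.900,1.000]
hi = A.hi+B.hi = [-2.3+6.8, 1.1+7.7, 16.8+5.6] = [4.500,8.800,22.400]
diag = √(19.8²+20.7²+21.4²) = √1278.49 = 35.756

min=[-15.300,-11.900,1.000] max=[4.500,8.800,22.400] diag=35.756


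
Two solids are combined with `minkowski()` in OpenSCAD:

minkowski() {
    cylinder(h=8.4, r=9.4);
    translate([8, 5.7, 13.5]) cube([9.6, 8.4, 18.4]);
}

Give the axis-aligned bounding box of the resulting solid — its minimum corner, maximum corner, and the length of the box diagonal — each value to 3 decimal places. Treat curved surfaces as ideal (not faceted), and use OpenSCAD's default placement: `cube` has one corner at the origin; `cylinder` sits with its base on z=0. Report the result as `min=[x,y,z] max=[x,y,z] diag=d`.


A = translate([8, 5.7, 13.5]) cube([9.6, 8.4, 18.4]) → bbox [8,5.7,13.5] .. [17.6,14.1,31.9]
B = cylinder(h=8.4, r=9.4) → bbox [-9.4,-9.4,0] .. [9.4,9.4,8.4]
lo = A.lo+B.lo = [8-9.4, 5.7-9.4, 13.5+0] = [-1.400,-3.700,13.500]
hi = A.hi+B.hi = [17.6+9.4, 14.1+9.4, 31.9+8.4] = [27.000,23.500,40.300]
diag = √(28.4²+27.2²+26.8²) = √2264.64 = 47.588

min=[-1.400,-3.700,13.500] max=[27.000,23.500,40.300] diag=47.588


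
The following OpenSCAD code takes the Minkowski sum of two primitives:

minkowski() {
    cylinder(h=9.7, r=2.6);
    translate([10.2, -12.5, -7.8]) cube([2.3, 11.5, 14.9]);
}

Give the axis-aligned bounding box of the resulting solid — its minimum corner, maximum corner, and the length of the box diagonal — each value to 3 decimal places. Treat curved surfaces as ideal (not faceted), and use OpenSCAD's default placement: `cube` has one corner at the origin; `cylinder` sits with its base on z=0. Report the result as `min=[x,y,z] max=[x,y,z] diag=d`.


A = translate([10.2, -12.5, -7.8]) cube([2.3, 11.5, 14.9]) → bbox [10.2,-12.5,-7.8] .. [12.5,-1,7.1]
B = cylinder(h=9.7, r=2.6) → bbox [-2.6,-2.6,0] .. [2.6,2.6,9.7]
lo = A.lo+B.lo = [10.2-2.6, -12.5-2.6, -7.8+0] = [7.600,-15.100,-7.800]
hi = A.hi+B.hi = [12.5+2.6, -1+2.6, 7.1+9.7] = [15.100,1.600,16.800]
diag = √(7.5²+16.7²+24.6²) = √940.3 = 30.664

min=[7.600,-15.100,-7.800] max=[15.100,1.600,16.800] diag=30.664


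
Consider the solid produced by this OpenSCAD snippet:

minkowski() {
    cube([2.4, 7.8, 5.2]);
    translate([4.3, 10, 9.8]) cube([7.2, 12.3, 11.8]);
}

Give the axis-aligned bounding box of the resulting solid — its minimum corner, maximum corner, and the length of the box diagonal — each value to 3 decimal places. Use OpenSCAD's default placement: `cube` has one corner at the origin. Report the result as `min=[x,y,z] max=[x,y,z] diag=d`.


min=[4.300,10.000,9.800] max=[13.900,30.100,26.800] diag=28.021

A = translate([4.3, 10, 9.8]) cube([7.2, 12.3, 11.8]) → bbox [4.3,10,9.8] .. [11.5,22.3,21.6]
B = cube([2.4, 7.8, 5.2]) → bbox [0,0,0] .. [2.4,7.8,5.2]
lo = A.lo+B.lo = [4.3+0, 10+0, 9.8+0] = [4.300,10.000,9.800]
hi = A.hi+B.hi = [11.5+2.4, 22.3+7.8, 21.6+5.2] = [13.900,30.100,26.800]
diag = √(9.6²+20.1²+17²) = √785.17 = 28.021


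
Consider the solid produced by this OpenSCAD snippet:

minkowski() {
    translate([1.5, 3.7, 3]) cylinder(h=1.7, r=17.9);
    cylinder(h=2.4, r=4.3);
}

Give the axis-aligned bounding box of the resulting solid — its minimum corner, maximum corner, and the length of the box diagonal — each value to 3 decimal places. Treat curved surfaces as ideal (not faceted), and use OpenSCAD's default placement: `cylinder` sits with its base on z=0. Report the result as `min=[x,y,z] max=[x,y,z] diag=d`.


min=[-20.700,-18.500,3.000] max=[23.700,25.900,7.100] diag=62.925

A = translate([1.5, 3.7, 3]) cylinder(h=1.7, r=17.9) → bbox [-16.4,-14.2,3] .. [19.4,21.6,4.7]
B = cylinder(h=2.4, r=4.3) → bbox [-4.3,-4.3,0] .. [4.3,4.3,2.4]
lo = A.lo+B.lo = [-16.4-4.3, -14.2-4.3, 3+0] = [-20.700,-18.500,3.000]
hi = A.hi+B.hi = [19.4+4.3, 21.6+4.3, 4.7+2.4] = [23.700,25.900,7.100]
diag = √(44.4²+44.4²+4.1²) = √3959.53 = 62.925


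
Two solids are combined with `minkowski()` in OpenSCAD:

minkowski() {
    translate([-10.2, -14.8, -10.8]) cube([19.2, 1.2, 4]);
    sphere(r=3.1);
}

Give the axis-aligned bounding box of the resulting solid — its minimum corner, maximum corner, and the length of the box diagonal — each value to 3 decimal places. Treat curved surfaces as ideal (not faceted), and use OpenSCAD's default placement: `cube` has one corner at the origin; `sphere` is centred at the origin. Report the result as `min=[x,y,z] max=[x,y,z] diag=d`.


A = translate([-10.2, -14.8, -10.8]) cube([19.2, 1.2, 4]) → bbox [-10.2,-14.8,-10.8] .. [9,-13.6,-6.8]
B = sphere(r=3.1) → bbox [-3.1,-3.1,-3.1] .. [3.1,3.1,3.1]
lo = A.lo+B.lo = [-10.2-3.1, -14.8-3.1, -10.8-3.1] = [-13.300,-17.900,-13.900]
hi = A.hi+B.hi = [9+3.1, -13.6+3.1, -6.8+3.1] = [12.100,-10.500,-3.700]
diag = √(25.4²+7.4²+10.2²) = √803.96 = 28.354

min=[-13.300,-17.900,-13.900] max=[12.100,-10.500,-3.700] diag=28.354


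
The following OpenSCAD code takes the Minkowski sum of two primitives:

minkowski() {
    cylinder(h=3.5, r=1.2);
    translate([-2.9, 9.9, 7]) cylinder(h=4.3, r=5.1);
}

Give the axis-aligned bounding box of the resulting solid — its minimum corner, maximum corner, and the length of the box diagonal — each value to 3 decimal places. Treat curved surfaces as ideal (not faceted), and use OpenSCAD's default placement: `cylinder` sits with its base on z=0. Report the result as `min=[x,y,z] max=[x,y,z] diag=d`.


min=[-9.200,3.600,7.000] max=[3.400,16.200,14.800] diag=19.451

A = translate([-2.9, 9.9, 7]) cylinder(h=4.3, r=5.1) → bbox [-8,4.8,7] .. [2.2,15,11.3]
B = cylinder(h=3.5, r=1.2) → bbox [-1.2,-1.2,0] .. [1.2,1.2,3.5]
lo = A.lo+B.lo = [-8-1.2, 4.8-1.2, 7+0] = [-9.200,3.600,7.000]
hi = A.hi+B.hi = [2.2+1.2, 15+1.2, 11.3+3.5] = [3.400,16.200,14.800]
diag = √(12.6²+12.6²+7.8²) = √378.36 = 19.451


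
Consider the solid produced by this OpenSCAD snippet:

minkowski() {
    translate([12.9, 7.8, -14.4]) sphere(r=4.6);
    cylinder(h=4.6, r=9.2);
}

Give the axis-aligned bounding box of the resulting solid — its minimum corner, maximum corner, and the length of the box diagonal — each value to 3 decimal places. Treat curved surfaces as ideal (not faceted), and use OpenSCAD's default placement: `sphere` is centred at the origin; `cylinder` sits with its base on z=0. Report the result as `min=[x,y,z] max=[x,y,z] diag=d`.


min=[-0.900,-6.000,-19.000] max=[26.700,21.600,-5.200] diag=41.400

A = translate([12.9, 7.8, -14.4]) sphere(r=4.6) → bbox [8.3,3.2,-19] .. [17.5,12.4,-9.8]
B = cylinder(h=4.6, r=9.2) → bbox [-9.2,-9.2,0] .. [9.2,9.2,4.6]
lo = A.lo+B.lo = [8.3-9.2, 3.2-9.2, -19+0] = [-0.900,-6.000,-19.000]
hi = A.hi+B.hi = [17.5+9.2, 12.4+9.2, -9.8+4.6] = [26.700,21.600,-5.200]
diag = √(27.6²+27.6²+13.8²) = √1713.96 = 41.400


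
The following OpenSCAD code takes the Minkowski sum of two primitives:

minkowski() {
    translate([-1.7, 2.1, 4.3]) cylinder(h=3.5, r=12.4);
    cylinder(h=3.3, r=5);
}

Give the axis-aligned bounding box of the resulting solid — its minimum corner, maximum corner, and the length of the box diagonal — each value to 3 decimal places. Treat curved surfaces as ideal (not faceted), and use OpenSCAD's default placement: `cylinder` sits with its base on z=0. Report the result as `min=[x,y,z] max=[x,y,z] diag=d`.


min=[-19.100,-15.300,4.300] max=[15.700,19.500,11.100] diag=49.682

A = translate([-1.7, 2.1, 4.3]) cylinder(h=3.5, r=12.4) → bbox [-14.1,-10.3,4.3] .. [10.7,14.5,7.8]
B = cylinder(h=3.3, r=5) → bbox [-5,-5,0] .. [5,5,3.3]
lo = A.lo+B.lo = [-14.1-5, -10.3-5, 4.3+0] = [-19.100,-15.300,4.300]
hi = A.hi+B.hi = [10.7+5, 14.5+5, 7.8+3.3] = [15.700,19.500,11.100]
diag = √(34.8²+34.8²+6.8²) = √2468.32 = 49.682


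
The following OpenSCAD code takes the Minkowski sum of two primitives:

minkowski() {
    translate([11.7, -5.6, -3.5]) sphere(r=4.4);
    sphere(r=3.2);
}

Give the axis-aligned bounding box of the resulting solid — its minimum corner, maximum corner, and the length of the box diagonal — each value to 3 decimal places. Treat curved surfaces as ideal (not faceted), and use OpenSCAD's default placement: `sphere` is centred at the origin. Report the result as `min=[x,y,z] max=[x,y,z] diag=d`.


A = translate([11.7, -5.6, -3.5]) sphere(r=4.4) → bbox [7.3,-10,-7.9] .. [16.1,-1.2,0.9]
B = sphere(r=3.2) → bbox [-3.2,-3.2,-3.2] .. [3.2,3.2,3.2]
lo = A.lo+B.lo = [7.3-3.2, -10-3.2, -7.9-3.2] = [4.100,-13.200,-11.100]
hi = A.hi+B.hi = [16.1+3.2, -1.2+3.2, 0.9+3.2] = [19.300,2.000,4.100]
diag = √(15.2²+15.2²+15.2²) = √693.12 = 26.327

min=[4.100,-13.200,-11.100] max=[19.300,2.000,4.100] diag=26.327


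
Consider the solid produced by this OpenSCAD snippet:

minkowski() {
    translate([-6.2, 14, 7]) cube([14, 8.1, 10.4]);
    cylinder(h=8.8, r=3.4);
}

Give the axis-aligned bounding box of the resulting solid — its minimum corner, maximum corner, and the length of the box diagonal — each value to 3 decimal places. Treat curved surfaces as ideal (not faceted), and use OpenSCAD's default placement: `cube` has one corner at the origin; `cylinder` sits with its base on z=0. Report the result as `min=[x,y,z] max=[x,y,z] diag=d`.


min=[-9.600,10.600,7.000] max=[11.200,25.500,26.200] diag=31.989

A = translate([-6.2, 14, 7]) cube([14, 8.1, 10.4]) → bbox [-6.2,14,7] .. [7.8,22.1,17.4]
B = cylinder(h=8.8, r=3.4) → bbox [-3.4,-3.4,0] .. [3.4,3.4,8.8]
lo = A.lo+B.lo = [-6.2-3.4, 14-3.4, 7+0] = [-9.600,10.600,7.000]
hi = A.hi+B.hi = [7.8+3.4, 22.1+3.4, 17.4+8.8] = [11.200,25.500,26.200]
diag = √(20.8²+14.9²+19.2²) = √1023.29 = 31.989


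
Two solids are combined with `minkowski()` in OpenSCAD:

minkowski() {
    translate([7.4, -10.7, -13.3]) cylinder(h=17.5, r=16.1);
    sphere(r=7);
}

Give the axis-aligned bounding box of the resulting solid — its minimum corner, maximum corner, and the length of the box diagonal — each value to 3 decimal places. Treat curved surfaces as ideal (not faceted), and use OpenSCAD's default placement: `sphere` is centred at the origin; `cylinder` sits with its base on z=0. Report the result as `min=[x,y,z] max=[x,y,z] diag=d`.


min=[-15.700,-33.800,-20.300] max=[30.500,12.400,11.200] diag=72.534

A = translate([7.4, -10.7, -13.3]) cylinder(h=17.5, r=16.1) → bbox [-8.7,-26.8,-13.3] .. [23.5,5.4,4.2]
B = sphere(r=7) → bbox [-7,-7,-7] .. [7,7,7]
lo = A.lo+B.lo = [-8.7-7, -26.8-7, -13.3-7] = [-15.700,-33.800,-20.300]
hi = A.hi+B.hi = [23.5+7, 5.4+7, 4.2+7] = [30.500,12.400,11.200]
diag = √(46.2²+46.2²+31.5²) = √5261.13 = 72.534


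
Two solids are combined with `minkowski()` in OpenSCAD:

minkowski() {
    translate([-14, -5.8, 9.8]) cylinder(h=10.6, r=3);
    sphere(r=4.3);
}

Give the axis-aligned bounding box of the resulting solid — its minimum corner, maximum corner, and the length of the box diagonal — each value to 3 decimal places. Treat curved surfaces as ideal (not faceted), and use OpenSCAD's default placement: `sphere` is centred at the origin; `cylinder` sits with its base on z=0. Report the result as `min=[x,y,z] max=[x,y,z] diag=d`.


min=[-21.300,-13.100,5.500] max=[-6.700,1.500,24.700] diag=28.195

A = translate([-14, -5.8, 9.8]) cylinder(h=10.6, r=3) → bbox [-17,-8.8,9.8] .. [-11,-2.8,20.4]
B = sphere(r=4.3) → bbox [-4.3,-4.3,-4.3] .. [4.3,4.3,4.3]
lo = A.lo+B.lo = [-17-4.3, -8.8-4.3, 9.8-4.3] = [-21.300,-13.100,5.500]
hi = A.hi+B.hi = [-11+4.3, -2.8+4.3, 20.4+4.3] = [-6.700,1.500,24.700]
diag = √(14.6²+14.6²+19.2²) = √794.96 = 28.195


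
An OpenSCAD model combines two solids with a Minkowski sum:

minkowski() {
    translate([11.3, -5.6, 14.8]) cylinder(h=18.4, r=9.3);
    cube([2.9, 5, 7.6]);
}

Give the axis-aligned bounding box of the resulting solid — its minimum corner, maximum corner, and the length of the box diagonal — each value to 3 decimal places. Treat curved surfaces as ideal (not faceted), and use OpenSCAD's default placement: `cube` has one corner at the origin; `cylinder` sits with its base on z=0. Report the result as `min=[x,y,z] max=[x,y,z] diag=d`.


min=[2.000,-14.900,14.800] max=[23.500,8.700,40.800] diag=41.173

A = translate([11.3, -5.6, 14.8]) cylinder(h=18.4, r=9.3) → bbox [2,-14.9,14.8] .. [20.6,3.7,33.2]
B = cube([2.9, 5, 7.6]) → bbox [0,0,0] .. [2.9,5,7.6]
lo = A.lo+B.lo = [2+0, -14.9+0, 14.8+0] = [2.000,-14.900,14.800]
hi = A.hi+B.hi = [20.6+2.9, 3.7+5, 33.2+7.6] = [23.500,8.700,40.800]
diag = √(21.5²+23.6²+26²) = √1695.21 = 41.173


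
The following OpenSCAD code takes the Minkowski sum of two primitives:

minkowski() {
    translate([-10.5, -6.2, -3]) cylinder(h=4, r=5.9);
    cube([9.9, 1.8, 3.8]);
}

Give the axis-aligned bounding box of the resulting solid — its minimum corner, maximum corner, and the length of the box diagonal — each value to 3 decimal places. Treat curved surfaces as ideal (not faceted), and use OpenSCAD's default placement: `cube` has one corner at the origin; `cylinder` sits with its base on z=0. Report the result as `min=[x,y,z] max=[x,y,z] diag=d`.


min=[-16.400,-12.100,-3.000] max=[5.300,1.500,4.800] diag=26.771

A = translate([-10.5, -6.2, -3]) cylinder(h=4, r=5.9) → bbox [-16.4,-12.1,-3] .. [-4.6,-0.3,1]
B = cube([9.9, 1.8, 3.8]) → bbox [0,0,0] .. [9.9,1.8,3.8]
lo = A.lo+B.lo = [-16.4+0, -12.1+0, -3+0] = [-16.400,-12.100,-3.000]
hi = A.hi+B.hi = [-4.6+9.9, -0.3+1.8, 1+3.8] = [5.300,1.500,4.800]
diag = √(21.7²+13.6²+7.8²) = √716.69 = 26.771


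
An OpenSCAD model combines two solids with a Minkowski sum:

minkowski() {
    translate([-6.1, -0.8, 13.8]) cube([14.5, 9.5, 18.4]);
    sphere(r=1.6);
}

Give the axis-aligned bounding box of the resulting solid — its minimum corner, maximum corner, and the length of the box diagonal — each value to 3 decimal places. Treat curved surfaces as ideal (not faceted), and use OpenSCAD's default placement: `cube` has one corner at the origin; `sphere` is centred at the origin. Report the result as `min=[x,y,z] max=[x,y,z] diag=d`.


min=[-7.700,-2.400,12.200] max=[10.000,10.300,33.800] diag=30.678

A = translate([-6.1, -0.8, 13.8]) cube([14.5, 9.5, 18.4]) → bbox [-6.1,-0.8,13.8] .. [8.4,8.7,32.2]
B = sphere(r=1.6) → bbox [-1.6,-1.6,-1.6] .. [1.6,1.6,1.6]
lo = A.lo+B.lo = [-6.1-1.6, -0.8-1.6, 13.8-1.6] = [-7.700,-2.400,12.200]
hi = A.hi+B.hi = [8.4+1.6, 8.7+1.6, 32.2+1.6] = [10.000,10.300,33.800]
diag = √(17.7²+12.7²+21.6²) = √941.14 = 30.678


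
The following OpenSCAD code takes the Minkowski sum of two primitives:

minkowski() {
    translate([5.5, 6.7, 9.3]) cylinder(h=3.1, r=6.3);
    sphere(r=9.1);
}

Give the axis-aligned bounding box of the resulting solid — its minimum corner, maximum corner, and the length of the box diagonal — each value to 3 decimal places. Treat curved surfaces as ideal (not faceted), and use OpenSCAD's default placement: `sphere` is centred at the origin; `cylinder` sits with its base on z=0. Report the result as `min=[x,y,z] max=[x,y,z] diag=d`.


min=[-9.900,-8.700,0.200] max=[20.900,22.100,21.500] diag=48.487

A = translate([5.5, 6.7, 9.3]) cylinder(h=3.1, r=6.3) → bbox [-0.8,0.4,9.3] .. [11.8,13,12.4]
B = sphere(r=9.1) → bbox [-9.1,-9.1,-9.1] .. [9.1,9.1,9.1]
lo = A.lo+B.lo = [-0.8-9.1, 0.4-9.1, 9.3-9.1] = [-9.900,-8.700,0.200]
hi = A.hi+B.hi = [11.8+9.1, 13+9.1, 12.4+9.1] = [20.900,22.100,21.500]
diag = √(30.8²+30.8²+21.3²) = √2350.97 = 48.487
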